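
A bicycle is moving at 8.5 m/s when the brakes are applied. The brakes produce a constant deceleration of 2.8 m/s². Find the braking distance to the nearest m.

Braking distance ≈ 13 m

Braking distance = v²/(2a) = 8.5000² / (2 × 2.800) = 72.250 / 5.600 = 12.902 m.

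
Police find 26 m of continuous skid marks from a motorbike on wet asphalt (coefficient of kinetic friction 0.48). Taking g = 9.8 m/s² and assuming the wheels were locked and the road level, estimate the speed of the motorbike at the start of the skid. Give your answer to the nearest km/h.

Initial speed ≈ 56 km/h

Deceleration a = μg = 0.48 × 9.8 = 4.704 m/s².
v = √(2a·d) = √(2 × 4.704 × 26) = √244.608 = 15.6399 m/s.
= 15.6399 × 3.6 = 56.304 km/h.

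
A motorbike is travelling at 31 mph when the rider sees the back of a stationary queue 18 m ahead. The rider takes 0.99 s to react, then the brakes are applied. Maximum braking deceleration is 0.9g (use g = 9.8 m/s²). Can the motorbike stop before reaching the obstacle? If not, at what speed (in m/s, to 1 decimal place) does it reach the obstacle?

31 mph × 0.44704 = 13.8582 m/s.
a = 0.9 × 9.8 = 8.820 m/s².
Reaction distance = 13.8582 × 0.99 = 13.720 m.
Braking distance needed to stop: v²/(2a) = 192.050 / 17.640 = 10.887 m, so total needed = 13.720 + 10.887 = 24.607 m > 18 m — it cannot stop.
Distance remaining when braking begins: 18 − 13.720 = 4.280 m.
v² = v₀² − 2a·d = 192.050 − 2 × 8.820 × 4.280 = 116.551 m²/s².
v = √116.551 = 10.796 m/s.

No — it strikes the obstacle at 10.8 m/s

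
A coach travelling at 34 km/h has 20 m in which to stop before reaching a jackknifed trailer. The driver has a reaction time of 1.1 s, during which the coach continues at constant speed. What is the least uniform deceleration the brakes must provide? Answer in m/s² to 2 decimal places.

Required deceleration ≈ 4.64 m/s²

34 km/h ÷ 3.6 = 9.4444 m/s.
Distance covered during reaction = 9.4444 × 1.1 = 10.389 m.
Distance available for braking: 20 − 10.389 = 9.611 m.
v² = 2a·d ⇒ a = v²/(2d) = 9.4444² / (2 × 9.611) = 89.197 / 19.222 = 4.6404 m/s².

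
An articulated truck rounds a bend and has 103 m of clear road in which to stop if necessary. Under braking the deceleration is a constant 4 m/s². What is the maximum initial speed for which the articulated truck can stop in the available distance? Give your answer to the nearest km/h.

v²/(2a) = d ⇒ v = √(2 × 4.000 × 103) = √824.00 = 28.7054 m/s.
28.7054 m/s × 3.6 = 103.339 km/h.

Maximum speed ≈ 103 km/h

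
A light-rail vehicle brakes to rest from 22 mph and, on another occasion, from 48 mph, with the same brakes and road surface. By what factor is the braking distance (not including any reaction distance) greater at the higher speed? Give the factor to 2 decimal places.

Factor ≈ 4.76

Braking distance d = v²/(2a), so with a fixed, d ∝ v².
Factor = (48/22)² = 2.1818² = 4.7603.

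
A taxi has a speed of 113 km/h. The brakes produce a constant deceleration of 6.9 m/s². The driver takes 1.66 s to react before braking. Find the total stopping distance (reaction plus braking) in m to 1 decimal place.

Total stopping distance ≈ 123.5 m

113 km/h ÷ 3.6 = 31.3889 m/s.
Reaction distance = v·t_r = 31.3889 × 1.66 = 52.106 m.
Braking distance = v²/(2a) = 31.3889² / (2 × 6.900) = 985.263 / 13.800 = 71.396 m.
Total = 52.106 + 71.396 = 123.502 m.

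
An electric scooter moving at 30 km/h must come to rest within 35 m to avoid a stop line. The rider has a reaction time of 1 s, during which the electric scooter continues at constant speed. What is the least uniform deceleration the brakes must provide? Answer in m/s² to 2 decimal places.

30 km/h ÷ 3.6 = 8.3333 m/s.
Distance covered during reaction = 8.3333 × 1 = 8.333 m.
Distance available for braking: 35 − 8.333 = 26.667 m.
v² = 2a·d ⇒ a = v²/(2d) = 8.3333² / (2 × 26.667) = 69.444 / 53.334 = 1.3021 m/s².

Required deceleration ≈ 1.30 m/s²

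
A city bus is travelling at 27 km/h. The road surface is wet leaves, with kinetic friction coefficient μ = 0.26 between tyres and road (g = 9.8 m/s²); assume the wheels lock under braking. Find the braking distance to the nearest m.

27 km/h ÷ 3.6 = 7.5000 m/s.
a = μg = 0.26 × 9.8 = 2.548 m/s².
Braking distance = v²/(2a) = 7.5000² / (2 × 2.548) = 56.250 / 5.096 = 11.038 m.

Braking distance ≈ 11 m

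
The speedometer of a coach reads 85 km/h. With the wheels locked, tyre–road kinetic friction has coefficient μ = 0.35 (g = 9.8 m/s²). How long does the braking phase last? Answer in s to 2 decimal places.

85 km/h ÷ 3.6 = 23.6111 m/s.
a = μg = 0.35 × 9.8 = 3.430 m/s².
Braking time = v/a = 23.6111 / 3.430 = 6.884 s.

Braking time ≈ 6.88 s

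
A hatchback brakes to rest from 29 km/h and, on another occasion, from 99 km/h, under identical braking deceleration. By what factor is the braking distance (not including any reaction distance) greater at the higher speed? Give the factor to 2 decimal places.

Braking distance d = v²/(2a), so with a fixed, d ∝ v².
Factor = (99/29)² = 3.4138² = 11.6540.

Factor ≈ 11.65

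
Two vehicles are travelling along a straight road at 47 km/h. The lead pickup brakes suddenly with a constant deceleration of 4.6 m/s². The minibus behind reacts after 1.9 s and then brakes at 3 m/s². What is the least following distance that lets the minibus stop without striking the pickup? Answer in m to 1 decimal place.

Minimum gap ≈ 34.7 m

47 km/h ÷ 3.6 = 13.0556 m/s.
Leader travels v²/(2a_L) = 170.449 / 9.200 = 18.527 m before stopping.
Follower covers v·t_r = 13.0556 × 1.9 = 24.806 m while reacting, then v²/(2a_F) = 170.449 / 6.000 = 28.408 m while braking, for a total of 24.806 + 28.408 = 53.214 m.
Since a_F ≤ a_L and the follower starts braking later, the follower is never slower than the leader, so the closest approach is when both have stopped.
Minimum gap = 53.214 − 18.527 = 34.687 m.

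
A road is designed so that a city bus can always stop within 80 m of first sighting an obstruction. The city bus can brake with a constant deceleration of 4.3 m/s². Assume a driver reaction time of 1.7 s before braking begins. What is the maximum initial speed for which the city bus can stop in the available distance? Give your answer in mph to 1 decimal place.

Maximum speed ≈ 44.6 mph

Stopping distance: v·t_r + v²/(2a) = 80 with t_r = 1.7 s and a = 4.300 m/s².
So v² + 14.620 v − 688.00 = 0.
Positive root: v = −a·t_r + √((a·t_r)² + 2a·d) = −7.310 + √(53.436 + 688.00) = 19.9193 m/s.
19.9193 m/s ÷ 0.44704 = 44.558 mph.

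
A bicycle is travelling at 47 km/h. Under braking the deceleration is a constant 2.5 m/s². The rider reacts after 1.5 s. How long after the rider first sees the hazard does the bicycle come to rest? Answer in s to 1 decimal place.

Total time ≈ 6.7 s

47 km/h ÷ 3.6 = 13.0556 m/s.
Braking time = v/a = 13.0556 / 2.500 = 5.222 s.
Total = 1.5 + 5.222 = 6.722 s.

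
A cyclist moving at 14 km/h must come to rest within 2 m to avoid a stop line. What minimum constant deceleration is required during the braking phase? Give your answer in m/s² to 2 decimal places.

14 km/h ÷ 3.6 = 3.8889 m/s.
v² = 2a·d ⇒ a = v²/(2d) = 3.8889² / (2 × 2.000) = 15.124 / 4.000 = 3.7810 m/s².

Required deceleration ≈ 3.78 m/s²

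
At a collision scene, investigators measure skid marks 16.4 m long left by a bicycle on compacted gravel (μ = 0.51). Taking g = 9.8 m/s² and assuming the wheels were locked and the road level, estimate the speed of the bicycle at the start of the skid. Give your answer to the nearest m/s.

Initial speed ≈ 13 m/s

Deceleration a = μg = 0.51 × 9.8 = 4.998 m/s².
v = √(2a·d) = √(2 × 4.998 × 16.4) = √163.934 = 12.8037 m/s.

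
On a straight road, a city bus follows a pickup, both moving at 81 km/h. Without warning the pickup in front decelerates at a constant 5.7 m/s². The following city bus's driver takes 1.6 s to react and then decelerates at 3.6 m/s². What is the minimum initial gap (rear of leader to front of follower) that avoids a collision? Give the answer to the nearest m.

81 km/h ÷ 3.6 = 22.5000 m/s.
Leader travels v²/(2a_L) = 506.250 / 11.400 = 44.408 m before stopping.
Follower covers v·t_r = 22.5000 × 1.6 = 36.000 m while reacting, then v²/(2a_F) = 506.250 / 7.200 = 70.312 m while braking, for a total of 36.000 + 70.312 = 106.312 m.
Since a_F ≤ a_L and the follower starts braking later, the follower is never slower than the leader, so the closest approach is when both have stopped.
Minimum gap = 106.312 − 44.408 = 61.904 m.

Minimum gap ≈ 62 m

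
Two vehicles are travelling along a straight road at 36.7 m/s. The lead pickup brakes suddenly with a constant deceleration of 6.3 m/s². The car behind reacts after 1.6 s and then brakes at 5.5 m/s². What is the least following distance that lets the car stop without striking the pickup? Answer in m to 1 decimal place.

Leader travels v²/(2a_L) = 1346.890 / 12.600 = 106.896 m before stopping.
Follower covers v·t_r = 36.7000 × 1.6 = 58.720 m while reacting, then v²/(2a_F) = 1346.890 / 11.000 = 122.445 m while braking, for a total of 58.720 + 122.445 = 181.165 m.
Since a_F ≤ a_L and the follower starts braking later, the follower is never slower than the leader, so the closest approach is when both have stopped.
Minimum gap = 181.165 − 106.896 = 74.269 m.

Minimum gap ≈ 74.3 m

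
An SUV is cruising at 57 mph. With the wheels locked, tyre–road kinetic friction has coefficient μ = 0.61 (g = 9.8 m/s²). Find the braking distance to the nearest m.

57 mph × 0.44704 = 25.4813 m/s.
a = μg = 0.61 × 9.8 = 5.978 m/s².
Braking distance = v²/(2a) = 25.4813² / (2 × 5.978) = 649.297 / 11.956 = 54.307 m.

Braking distance ≈ 54 m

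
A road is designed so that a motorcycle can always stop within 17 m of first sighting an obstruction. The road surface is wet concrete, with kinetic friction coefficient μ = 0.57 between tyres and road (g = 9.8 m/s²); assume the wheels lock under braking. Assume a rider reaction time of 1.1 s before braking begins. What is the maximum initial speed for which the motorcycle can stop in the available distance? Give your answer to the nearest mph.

Maximum speed ≈ 20 mph

a = μg = 0.57 × 9.8 = 5.586 m/s².
Stopping distance: v·t_r + v²/(2a) = 17 with t_r = 1.1 s and a = 5.586 m/s².
So v² + 12.289 v − 189.92 = 0.
Positive root: v = −a·t_r + √((a·t_r)² + 2a·d) = −6.145 + √(37.761 + 189.92) = 8.9441 m/s.
8.9441 m/s ÷ 0.44704 = 20.007 mph.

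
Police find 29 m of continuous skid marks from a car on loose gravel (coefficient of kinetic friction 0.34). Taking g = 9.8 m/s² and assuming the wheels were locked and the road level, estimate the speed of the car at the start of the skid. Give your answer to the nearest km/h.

Initial speed ≈ 50 km/h

Deceleration a = μg = 0.34 × 9.8 = 3.332 m/s².
v = √(2a·d) = √(2 × 3.332 × 29) = √193.256 = 13.9017 m/s.
= 13.9017 × 3.6 = 50.046 km/h.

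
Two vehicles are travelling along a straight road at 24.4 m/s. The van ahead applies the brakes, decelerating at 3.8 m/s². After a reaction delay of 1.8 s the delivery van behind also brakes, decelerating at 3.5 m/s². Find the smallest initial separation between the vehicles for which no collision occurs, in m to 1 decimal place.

Leader travels v²/(2a_L) = 595.360 / 7.600 = 78.337 m before stopping.
Follower covers v·t_r = 24.4000 × 1.8 = 43.920 m while reacting, then v²/(2a_F) = 595.360 / 7.000 = 85.051 m while braking, for a total of 43.920 + 85.051 = 128.971 m.
Since a_F ≤ a_L and the follower starts braking later, the follower is never slower than the leader, so the closest approach is when both have stopped.
Minimum gap = 128.971 − 78.337 = 50.634 m.

Minimum gap ≈ 50.6 m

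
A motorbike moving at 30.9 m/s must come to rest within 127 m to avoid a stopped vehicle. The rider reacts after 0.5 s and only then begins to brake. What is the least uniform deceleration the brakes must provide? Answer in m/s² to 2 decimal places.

Distance covered during reaction = 30.9000 × 0.5 = 15.450 m.
Distance available for braking: 127 − 15.450 = 111.550 m.
v² = 2a·d ⇒ a = v²/(2d) = 30.9000² / (2 × 111.550) = 954.810 / 223.100 = 4.2797 m/s².

Required deceleration ≈ 4.28 m/s²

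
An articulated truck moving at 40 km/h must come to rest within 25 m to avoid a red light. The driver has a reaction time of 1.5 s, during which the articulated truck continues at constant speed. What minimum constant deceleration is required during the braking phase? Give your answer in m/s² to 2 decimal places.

Required deceleration ≈ 7.41 m/s²

40 km/h ÷ 3.6 = 11.1111 m/s.
Distance covered during reaction = 11.1111 × 1.5 = 16.667 m.
Distance available for braking: 25 − 16.667 = 8.333 m.
v² = 2a·d ⇒ a = v²/(2d) = 11.1111² / (2 × 8.333) = 123.457 / 16.666 = 7.4077 m/s².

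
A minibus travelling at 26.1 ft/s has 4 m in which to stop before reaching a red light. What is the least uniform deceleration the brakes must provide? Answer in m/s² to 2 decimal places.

Required deceleration ≈ 7.91 m/s²

26.1 ft/s × 0.3048 = 7.9553 m/s.
v² = 2a·d ⇒ a = v²/(2d) = 7.9553² / (2 × 4.000) = 63.287 / 8.000 = 7.9109 m/s².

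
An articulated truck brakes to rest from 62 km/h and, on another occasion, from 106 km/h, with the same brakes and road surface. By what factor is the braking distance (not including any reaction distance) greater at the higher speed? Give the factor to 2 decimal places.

Braking distance d = v²/(2a), so with a fixed, d ∝ v².
Factor = (106/62)² = 1.7097² = 2.9231.

Factor ≈ 2.92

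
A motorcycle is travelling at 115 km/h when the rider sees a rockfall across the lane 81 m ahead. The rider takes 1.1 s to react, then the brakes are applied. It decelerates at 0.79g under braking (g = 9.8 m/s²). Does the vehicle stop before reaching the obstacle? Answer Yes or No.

115 km/h ÷ 3.6 = 31.9444 m/s.
a = 0.79 × 9.8 = 7.742 m/s².
Reaction distance = 31.9444 × 1.1 = 35.139 m.
Braking distance = v²/(2a) = 1020.445 / 15.484 = 65.903 m.
Total stopping distance = 35.139 + 65.903 = 101.042 m, vs 81 m available — it cannot stop in time and overshoots by 101.042 − 81 = 20.042 m.

No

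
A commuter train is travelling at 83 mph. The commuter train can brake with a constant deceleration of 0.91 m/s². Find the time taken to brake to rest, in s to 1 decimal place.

83 mph × 0.44704 = 37.1043 m/s.
Braking time = v/a = 37.1043 / 0.910 = 40.774 s.

Braking time ≈ 40.8 s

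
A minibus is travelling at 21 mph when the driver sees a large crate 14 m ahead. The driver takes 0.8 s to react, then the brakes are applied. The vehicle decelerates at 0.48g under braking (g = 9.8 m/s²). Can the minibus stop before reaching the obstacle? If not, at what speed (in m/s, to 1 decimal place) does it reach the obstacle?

21 mph × 0.44704 = 9.3878 m/s.
a = 0.48 × 9.8 = 4.704 m/s².
Reaction distance = 9.3878 × 0.8 = 7.510 m.
Braking distance needed to stop: v²/(2a) = 88.131 / 9.408 = 9.368 m, so total needed = 7.510 + 9.368 = 16.878 m > 14 m — it cannot stop.
Distance remaining when braking begins: 14 − 7.510 = 6.490 m.
v² = v₀² − 2a·d = 88.131 − 2 × 4.704 × 6.490 = 27.073 m²/s².
v = √27.073 = 5.203 m/s.

No — it strikes the obstacle at 5.2 m/s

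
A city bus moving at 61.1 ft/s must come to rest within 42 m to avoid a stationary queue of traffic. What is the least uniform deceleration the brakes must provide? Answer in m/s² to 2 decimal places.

61.1 ft/s × 0.3048 = 18.6233 m/s.
v² = 2a·d ⇒ a = v²/(2d) = 18.6233² / (2 × 42.000) = 346.827 / 84.000 = 4.1289 m/s².

Required deceleration ≈ 4.13 m/s²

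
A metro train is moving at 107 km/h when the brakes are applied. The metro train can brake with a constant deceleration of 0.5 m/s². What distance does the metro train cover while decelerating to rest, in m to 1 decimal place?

107 km/h ÷ 3.6 = 29.7222 m/s.
Braking distance = v²/(2a) = 29.7222² / (2 × 0.500) = 883.409 / 1.000 = 883.409 m.

Braking distance ≈ 883.4 m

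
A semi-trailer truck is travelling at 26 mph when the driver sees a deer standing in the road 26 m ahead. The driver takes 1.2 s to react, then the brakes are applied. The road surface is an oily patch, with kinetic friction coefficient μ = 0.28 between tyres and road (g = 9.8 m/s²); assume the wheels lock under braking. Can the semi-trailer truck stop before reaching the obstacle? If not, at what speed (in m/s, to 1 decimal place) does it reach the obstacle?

No — it strikes the obstacle at 8.3 m/s

26 mph × 0.44704 = 11.6230 m/s.
a = μg = 0.28 × 9.8 = 2.744 m/s².
Reaction distance = 11.6230 × 1.2 = 13.948 m.
Braking distance needed to stop: v²/(2a) = 135.094 / 5.488 = 24.616 m, so total needed = 13.948 + 24.616 = 38.564 m > 26 m — it cannot stop.
Distance remaining when braking begins: 26 − 13.948 = 12.052 m.
v² = v₀² − 2a·d = 135.094 − 2 × 2.744 × 12.052 = 68.953 m²/s².
v = √68.953 = 8.304 m/s.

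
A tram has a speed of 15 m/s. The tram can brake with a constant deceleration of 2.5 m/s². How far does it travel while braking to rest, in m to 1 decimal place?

Braking distance = v²/(2a) = 15.0000² / (2 × 2.500) = 225.000 / 5.000 = 45.000 m.

Braking distance ≈ 45.0 m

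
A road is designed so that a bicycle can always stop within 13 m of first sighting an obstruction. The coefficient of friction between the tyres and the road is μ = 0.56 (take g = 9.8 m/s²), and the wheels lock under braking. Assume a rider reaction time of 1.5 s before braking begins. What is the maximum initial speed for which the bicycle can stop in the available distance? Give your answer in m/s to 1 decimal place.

a = μg = 0.56 × 9.8 = 5.488 m/s².
Stopping distance: v·t_r + v²/(2a) = 13 with t_r = 1.5 s and a = 5.488 m/s².
So v² + 16.464 v − 142.69 = 0.
Positive root: v = −a·t_r + √((a·t_r)² + 2a·d) = −8.232 + √(67.766 + 142.69) = 6.2751 m/s.

Maximum speed ≈ 6.3 m/s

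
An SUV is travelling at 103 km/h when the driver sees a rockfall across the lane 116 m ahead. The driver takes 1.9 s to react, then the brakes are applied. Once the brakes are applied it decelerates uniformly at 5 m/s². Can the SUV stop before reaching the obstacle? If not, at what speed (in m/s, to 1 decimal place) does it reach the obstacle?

No — it strikes the obstacle at 14.2 m/s

103 km/h ÷ 3.6 = 28.6111 m/s.
Reaction distance = 28.6111 × 1.9 = 54.361 m.
Braking distance needed to stop: v²/(2a) = 818.595 / 10.000 = 81.859 m, so total needed = 54.361 + 81.859 = 136.220 m > 116 m — it cannot stop.
Distance remaining when braking begins: 116 − 54.361 = 61.639 m.
v² = v₀² − 2a·d = 818.595 − 2 × 5.000 × 61.639 = 202.205 m²/s².
v = √202.205 = 14.220 m/s.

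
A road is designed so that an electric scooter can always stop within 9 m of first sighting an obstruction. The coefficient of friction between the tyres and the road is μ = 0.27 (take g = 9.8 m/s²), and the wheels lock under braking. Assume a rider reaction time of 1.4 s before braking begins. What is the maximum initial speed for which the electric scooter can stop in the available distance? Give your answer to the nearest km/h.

Maximum speed ≈ 15 km/h

a = μg = 0.27 × 9.8 = 2.646 m/s².
Stopping distance: v·t_r + v²/(2a) = 9 with t_r = 1.4 s and a = 2.646 m/s².
So v² + 7.409 v − 47.63 = 0.
Positive root: v = −a·t_r + √((a·t_r)² + 2a·d) = −3.704 + √(13.720 + 47.63) = 4.1286 m/s.
4.1286 m/s × 3.6 = 14.863 km/h.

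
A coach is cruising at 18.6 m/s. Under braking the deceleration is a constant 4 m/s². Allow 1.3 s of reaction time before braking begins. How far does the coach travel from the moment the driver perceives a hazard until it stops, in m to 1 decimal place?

Reaction distance = v·t_r = 18.6000 × 1.3 = 24.180 m.
Braking distance = v²/(2a) = 18.6000² / (2 × 4.000) = 345.960 / 8.000 = 43.245 m.
Total = 24.180 + 43.245 = 67.425 m.

Total stopping distance ≈ 67.4 m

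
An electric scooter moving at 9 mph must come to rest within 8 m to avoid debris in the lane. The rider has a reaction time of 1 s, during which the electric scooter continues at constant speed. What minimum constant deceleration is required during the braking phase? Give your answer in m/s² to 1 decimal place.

9 mph × 0.44704 = 4.0234 m/s.
Distance covered during reaction = 4.0234 × 1 = 4.023 m.
Distance available for braking: 8 − 4.023 = 3.977 m.
v² = 2a·d ⇒ a = v²/(2d) = 4.0234² / (2 × 3.977) = 16.188 / 7.954 = 2.0352 m/s².

Required deceleration ≈ 2.0 m/s²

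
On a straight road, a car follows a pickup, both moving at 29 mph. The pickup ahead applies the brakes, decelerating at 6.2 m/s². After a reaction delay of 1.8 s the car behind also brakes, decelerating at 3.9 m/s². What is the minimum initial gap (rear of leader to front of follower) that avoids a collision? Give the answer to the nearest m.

29 mph × 0.44704 = 12.9642 m/s.
Leader travels v²/(2a_L) = 168.070 / 12.400 = 13.554 m before stopping.
Follower covers v·t_r = 12.9642 × 1.8 = 23.336 m while reacting, then v²/(2a_F) = 168.070 / 7.800 = 21.547 m while braking, for a total of 23.336 + 21.547 = 44.883 m.
Since a_F ≤ a_L and the follower starts braking later, the follower is never slower than the leader, so the closest approach is when both have stopped.
Minimum gap = 44.883 − 13.554 = 31.329 m.

Minimum gap ≈ 31 m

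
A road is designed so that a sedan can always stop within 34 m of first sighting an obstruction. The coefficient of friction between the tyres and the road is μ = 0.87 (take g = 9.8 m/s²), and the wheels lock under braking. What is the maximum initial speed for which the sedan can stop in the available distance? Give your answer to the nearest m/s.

a = μg = 0.87 × 9.8 = 8.526 m/s².
v²/(2a) = d ⇒ v = √(2 × 8.526 × 34) = √579.77 = 24.0784 m/s.

Maximum speed ≈ 24 m/s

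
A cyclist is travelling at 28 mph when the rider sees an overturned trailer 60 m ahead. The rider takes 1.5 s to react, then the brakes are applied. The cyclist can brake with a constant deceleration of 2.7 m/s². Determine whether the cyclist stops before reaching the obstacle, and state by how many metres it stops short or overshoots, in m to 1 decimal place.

28 mph × 0.44704 = 12.5171 m/s.
Reaction distance = 12.5171 × 1.5 = 18.776 m.
Braking distance = v²/(2a) = 156.678 / 5.400 = 29.014 m.
Total stopping distance = 18.776 + 29.014 = 47.790 m, vs 60 m available — it stops with 60 − 47.790 = 12.210 m to spare.

Yes — it stops 12.2 m short of the obstacle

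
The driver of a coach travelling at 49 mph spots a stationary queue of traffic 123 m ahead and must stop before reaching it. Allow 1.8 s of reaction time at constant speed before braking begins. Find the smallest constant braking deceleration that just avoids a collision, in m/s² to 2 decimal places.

Required deceleration ≈ 2.87 m/s²

49 mph × 0.44704 = 21.9050 m/s.
Distance covered during reaction = 21.9050 × 1.8 = 39.429 m.
Distance available for braking: 123 − 39.429 = 83.571 m.
v² = 2a·d ⇒ a = v²/(2d) = 21.9050² / (2 × 83.571) = 479.829 / 167.142 = 2.8708 m/s².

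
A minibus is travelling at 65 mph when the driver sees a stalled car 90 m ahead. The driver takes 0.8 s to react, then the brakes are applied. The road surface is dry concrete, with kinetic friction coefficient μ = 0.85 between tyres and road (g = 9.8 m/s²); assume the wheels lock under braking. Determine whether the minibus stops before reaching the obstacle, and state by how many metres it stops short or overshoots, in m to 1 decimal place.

65 mph × 0.44704 = 29.0576 m/s.
a = μg = 0.85 × 9.8 = 8.330 m/s².
Reaction distance = 29.0576 × 0.8 = 23.246 m.
Braking distance = v²/(2a) = 844.344 / 16.660 = 50.681 m.
Total stopping distance = 23.246 + 50.681 = 73.927 m, vs 90 m available — it stops with 90 − 73.927 = 16.073 m to spare.

Yes — it stops 16.1 m short of the obstacle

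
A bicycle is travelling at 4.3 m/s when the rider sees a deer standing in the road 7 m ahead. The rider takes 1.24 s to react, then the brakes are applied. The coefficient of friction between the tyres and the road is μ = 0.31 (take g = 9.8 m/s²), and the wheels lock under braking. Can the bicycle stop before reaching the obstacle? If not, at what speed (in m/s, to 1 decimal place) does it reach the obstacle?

a = μg = 0.31 × 9.8 = 3.038 m/s².
Reaction distance = 4.3000 × 1.24 = 5.332 m.
Braking distance needed to stop: v²/(2a) = 18.490 / 6.076 = 3.043 m, so total needed = 5.332 + 3.043 = 8.375 m > 7 m — it cannot stop.
Distance remaining when braking begins: 7 − 5.332 = 1.668 m.
v² = v₀² − 2a·d = 18.490 − 2 × 3.038 × 1.668 = 8.355 m²/s².
v = √8.355 = 2.891 m/s.

No — it strikes the obstacle at 2.9 m/s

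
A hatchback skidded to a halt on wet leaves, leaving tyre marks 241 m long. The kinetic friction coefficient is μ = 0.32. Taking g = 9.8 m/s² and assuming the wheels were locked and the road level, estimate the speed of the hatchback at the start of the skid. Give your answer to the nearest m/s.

Deceleration a = μg = 0.32 × 9.8 = 3.136 m/s².
v = √(2a·d) = √(2 × 3.136 × 241) = √1511.552 = 38.8787 m/s.

Initial speed ≈ 39 m/s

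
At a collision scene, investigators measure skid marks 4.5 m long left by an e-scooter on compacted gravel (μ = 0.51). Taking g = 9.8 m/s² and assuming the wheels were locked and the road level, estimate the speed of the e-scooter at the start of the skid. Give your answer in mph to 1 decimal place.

Deceleration a = μg = 0.51 × 9.8 = 4.998 m/s².
v = √(2a·d) = √(2 × 4.998 × 4.5) = √44.982 = 6.7069 m/s.
= 6.7069 ÷ 0.44704 = 15.003 mph.

Initial speed ≈ 15.0 mph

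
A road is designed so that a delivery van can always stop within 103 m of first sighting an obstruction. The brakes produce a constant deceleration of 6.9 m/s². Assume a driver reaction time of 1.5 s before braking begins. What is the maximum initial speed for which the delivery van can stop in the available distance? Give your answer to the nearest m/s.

Stopping distance: v·t_r + v²/(2a) = 103 with t_r = 1.5 s and a = 6.900 m/s².
So v² + 20.700 v − 1421.40 = 0.
Positive root: v = −a·t_r + √((a·t_r)² + 2a·d) = −10.350 + √(107.122 + 1421.40) = 28.7463 m/s.

Maximum speed ≈ 29 m/s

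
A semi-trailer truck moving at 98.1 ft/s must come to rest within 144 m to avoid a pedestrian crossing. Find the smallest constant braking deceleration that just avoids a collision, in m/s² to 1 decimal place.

Required deceleration ≈ 3.1 m/s²

98.1 ft/s × 0.3048 = 29.9009 m/s.
v² = 2a·d ⇒ a = v²/(2d) = 29.9009² / (2 × 144.000) = 894.064 / 288.000 = 3.1044 m/s².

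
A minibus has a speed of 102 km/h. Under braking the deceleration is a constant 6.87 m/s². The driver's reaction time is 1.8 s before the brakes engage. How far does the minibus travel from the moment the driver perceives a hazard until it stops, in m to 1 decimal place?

102 km/h ÷ 3.6 = 28.3333 m/s.
Reaction distance = v·t_r = 28.3333 × 1.8 = 51.000 m.
Braking distance = v²/(2a) = 28.3333² / (2 × 6.870) = 802.776 / 13.740 = 58.426 m.
Total = 51.000 + 58.426 = 109.426 m.

Total stopping distance ≈ 109.4 m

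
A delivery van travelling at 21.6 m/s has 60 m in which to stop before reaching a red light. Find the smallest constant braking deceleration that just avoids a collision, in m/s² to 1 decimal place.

v² = 2a·d ⇒ a = v²/(2d) = 21.6000² / (2 × 60.000) = 466.560 / 120.000 = 3.8880 m/s².

Required deceleration ≈ 3.9 m/s²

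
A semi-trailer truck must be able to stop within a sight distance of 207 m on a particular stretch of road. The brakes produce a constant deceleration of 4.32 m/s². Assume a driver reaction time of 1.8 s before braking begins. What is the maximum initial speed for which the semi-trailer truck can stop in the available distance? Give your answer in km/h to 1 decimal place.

Maximum speed ≈ 126.8 km/h

Stopping distance: v·t_r + v²/(2a) = 207 with t_r = 1.8 s and a = 4.320 m/s².
So v² + 15.552 v − 1788.48 = 0.
Positive root: v = −a·t_r + √((a·t_r)² + 2a·d) = −7.776 + √(60.466 + 1788.48) = 35.2234 m/s.
35.2234 m/s × 3.6 = 126.804 km/h.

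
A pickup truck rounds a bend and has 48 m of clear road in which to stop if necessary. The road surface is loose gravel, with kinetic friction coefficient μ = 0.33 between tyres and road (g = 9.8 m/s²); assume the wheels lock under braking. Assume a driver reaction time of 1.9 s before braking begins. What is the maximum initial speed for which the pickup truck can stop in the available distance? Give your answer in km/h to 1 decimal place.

Maximum speed ≈ 45.1 km/h

a = μg = 0.33 × 9.8 = 3.234 m/s².
Stopping distance: v·t_r + v²/(2a) = 48 with t_r = 1.9 s and a = 3.234 m/s².
So v² + 12.289 v − 310.46 = 0.
Positive root: v = −a·t_r + √((a·t_r)² + 2a·d) = −6.145 + √(37.761 + 310.46) = 12.5157 m/s.
12.5157 m/s × 3.6 = 45.057 km/h.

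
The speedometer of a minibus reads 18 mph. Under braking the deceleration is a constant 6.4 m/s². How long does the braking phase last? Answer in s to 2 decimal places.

18 mph × 0.44704 = 8.0467 m/s.
Braking time = v/a = 8.0467 / 6.400 = 1.257 s.

Braking time ≈ 1.26 s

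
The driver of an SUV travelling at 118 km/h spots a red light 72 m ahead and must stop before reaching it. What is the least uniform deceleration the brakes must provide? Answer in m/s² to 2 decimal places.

118 km/h ÷ 3.6 = 32.7778 m/s.
v² = 2a·d ⇒ a = v²/(2d) = 32.7778² / (2 × 72.000) = 1074.384 / 144.000 = 7.4610 m/s².

Required deceleration ≈ 7.46 m/s²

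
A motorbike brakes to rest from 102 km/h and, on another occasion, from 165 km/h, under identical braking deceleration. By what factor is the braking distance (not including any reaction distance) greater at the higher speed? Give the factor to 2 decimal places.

Factor ≈ 2.62

Braking distance d = v²/(2a), so with a fixed, d ∝ v².
Factor = (165/102)² = 1.6176² = 2.6166.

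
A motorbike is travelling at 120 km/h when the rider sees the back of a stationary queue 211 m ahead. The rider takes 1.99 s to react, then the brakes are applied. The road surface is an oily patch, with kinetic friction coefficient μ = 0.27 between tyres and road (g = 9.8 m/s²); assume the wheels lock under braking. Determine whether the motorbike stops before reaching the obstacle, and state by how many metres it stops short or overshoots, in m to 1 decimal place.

No — it overshoots by 65.3 m

120 km/h ÷ 3.6 = 33.3333 m/s.
a = μg = 0.27 × 9.8 = 2.646 m/s².
Reaction distance = 33.3333 × 1.99 = 66.333 m.
Braking distance = v²/(2a) = 1111.109 / 5.292 = 209.960 m.
Total stopping distance = 66.333 + 209.960 = 276.293 m, vs 211 m available — it cannot stop in time and overshoots by 276.293 − 211 = 65.293 m.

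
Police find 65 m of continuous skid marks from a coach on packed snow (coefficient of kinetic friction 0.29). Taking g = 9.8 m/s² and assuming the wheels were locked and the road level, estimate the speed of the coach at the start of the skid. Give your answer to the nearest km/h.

Deceleration a = μg = 0.29 × 9.8 = 2.842 m/s².
v = √(2a·d) = √(2 × 2.842 × 65) = √369.460 = 19.2213 m/s.
= 19.2213 × 3.6 = 69.197 km/h.

Initial speed ≈ 69 km/h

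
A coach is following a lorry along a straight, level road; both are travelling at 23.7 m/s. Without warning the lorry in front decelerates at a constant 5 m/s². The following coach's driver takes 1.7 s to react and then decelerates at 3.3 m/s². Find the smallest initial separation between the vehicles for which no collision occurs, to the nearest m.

Minimum gap ≈ 69 m

Leader travels v²/(2a_L) = 561.690 / 10.000 = 56.169 m before stopping.
Follower covers v·t_r = 23.7000 × 1.7 = 40.290 m while reacting, then v²/(2a_F) = 561.690 / 6.600 = 85.105 m while braking, for a total of 40.290 + 85.105 = 125.395 m.
Since a_F ≤ a_L and the follower starts braking later, the follower is never slower than the leader, so the closest approach is when both have stopped.
Minimum gap = 125.395 − 56.169 = 69.226 m.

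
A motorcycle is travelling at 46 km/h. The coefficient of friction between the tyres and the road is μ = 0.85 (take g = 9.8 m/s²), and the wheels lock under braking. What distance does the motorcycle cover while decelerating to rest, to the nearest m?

46 km/h ÷ 3.6 = 12.7778 m/s.
a = μg = 0.85 × 9.8 = 8.330 m/s².
Braking distance = v²/(2a) = 12.7778² / (2 × 8.330) = 163.272 / 16.660 = 9.800 m.

Braking distance ≈ 10 m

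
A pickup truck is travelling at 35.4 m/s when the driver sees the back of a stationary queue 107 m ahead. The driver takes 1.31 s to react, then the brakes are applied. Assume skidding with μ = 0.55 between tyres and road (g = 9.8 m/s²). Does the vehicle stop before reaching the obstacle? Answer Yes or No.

a = μg = 0.55 × 9.8 = 5.390 m/s².
Reaction distance = 35.4000 × 1.31 = 46.374 m.
Braking distance = v²/(2a) = 1253.160 / 10.780 = 116.249 m.
Total stopping distance = 46.374 + 116.249 = 162.623 m, vs 107 m available — it cannot stop in time and overshoots by 162.623 − 107 = 55.623 m.

No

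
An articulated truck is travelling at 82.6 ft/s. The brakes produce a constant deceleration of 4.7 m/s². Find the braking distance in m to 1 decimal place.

Braking distance ≈ 67.4 m

82.6 ft/s × 0.3048 = 25.1765 m/s.
Braking distance = v²/(2a) = 25.1765² / (2 × 4.700) = 633.856 / 9.400 = 67.431 m.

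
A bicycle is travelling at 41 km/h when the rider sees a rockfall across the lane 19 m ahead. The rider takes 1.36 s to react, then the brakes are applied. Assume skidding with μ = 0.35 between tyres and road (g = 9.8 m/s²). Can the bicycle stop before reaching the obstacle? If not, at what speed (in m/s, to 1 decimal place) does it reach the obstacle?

41 km/h ÷ 3.6 = 11.3889 m/s.
a = μg = 0.35 × 9.8 = 3.430 m/s².
Reaction distance = 11.3889 × 1.36 = 15.489 m.
Braking distance needed to stop: v²/(2a) = 129.707 / 6.860 = 18.908 m, so total needed = 15.489 + 18.908 = 34.397 m > 19 m — it cannot stop.
Distance remaining when braking begins: 19 − 15.489 = 3.511 m.
v² = v₀² − 2a·d = 129.707 − 2 × 3.430 × 3.511 = 105.622 m²/s².
v = √105.622 = 10.277 m/s.

No — it strikes the obstacle at 10.3 m/s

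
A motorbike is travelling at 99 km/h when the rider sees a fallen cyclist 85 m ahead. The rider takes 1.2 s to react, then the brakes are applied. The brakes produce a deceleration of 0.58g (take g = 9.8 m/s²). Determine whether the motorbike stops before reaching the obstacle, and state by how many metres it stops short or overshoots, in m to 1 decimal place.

99 km/h ÷ 3.6 = 27.5000 m/s.
a = 0.58 × 9.8 = 5.684 m/s².
Reaction distance = 27.5000 × 1.2 = 33.000 m.
Braking distance = v²/(2a) = 756.250 / 11.368 = 66.524 m.
Total stopping distance = 33.000 + 66.524 = 99.524 m, vs 85 m available — it cannot stop in time and overshoots by 99.524 − 85 = 14.524 m.

No — it overshoots by 14.5 m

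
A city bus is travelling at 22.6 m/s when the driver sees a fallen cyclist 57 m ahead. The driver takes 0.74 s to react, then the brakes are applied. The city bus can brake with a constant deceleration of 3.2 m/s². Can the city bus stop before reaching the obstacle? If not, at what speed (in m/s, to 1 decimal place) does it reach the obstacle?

Reaction distance = 22.6000 × 0.74 = 16.724 m.
Braking distance needed to stop: v²/(2a) = 510.760 / 6.400 = 79.806 m, so total needed = 16.724 + 79.806 = 96.530 m > 57 m — it cannot stop.
Distance remaining when braking begins: 57 − 16.724 = 40.276 m.
v² = v₀² − 2a·d = 510.760 − 2 × 3.200 × 40.276 = 252.994 m²/s².
v = √252.994 = 15.906 m/s.

No — it strikes the obstacle at 15.9 m/s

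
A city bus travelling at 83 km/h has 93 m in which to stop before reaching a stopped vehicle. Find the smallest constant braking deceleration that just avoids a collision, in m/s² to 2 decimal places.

83 km/h ÷ 3.6 = 23.0556 m/s.
v² = 2a·d ⇒ a = v²/(2d) = 23.0556² / (2 × 93.000) = 531.561 / 186.000 = 2.8579 m/s².

Required deceleration ≈ 2.86 m/s²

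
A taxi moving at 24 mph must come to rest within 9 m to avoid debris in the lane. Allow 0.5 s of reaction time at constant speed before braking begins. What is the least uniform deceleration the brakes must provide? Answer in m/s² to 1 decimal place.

Required deceleration ≈ 15.8 m/s²

24 mph × 0.44704 = 10.7290 m/s.
Distance covered during reaction = 10.7290 × 0.5 = 5.364 m.
Distance available for braking: 9 − 5.364 = 3.636 m.
v² = 2a·d ⇒ a = v²/(2d) = 10.7290² / (2 × 3.636) = 115.111 / 7.272 = 15.8293 m/s².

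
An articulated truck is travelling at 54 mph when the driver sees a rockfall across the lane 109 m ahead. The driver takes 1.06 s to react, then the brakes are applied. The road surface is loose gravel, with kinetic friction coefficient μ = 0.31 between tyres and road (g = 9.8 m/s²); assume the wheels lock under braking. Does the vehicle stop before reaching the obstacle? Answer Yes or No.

54 mph × 0.44704 = 24.1402 m/s.
a = μg = 0.31 × 9.8 = 3.038 m/s².
Reaction distance = 24.1402 × 1.06 = 25.589 m.
Braking distance = v²/(2a) = 582.749 / 6.076 = 95.910 m.
Total stopping distance = 25.589 + 95.910 = 121.499 m, vs 109 m available — it cannot stop in time and overshoots by 121.499 − 109 = 12.499 m.

No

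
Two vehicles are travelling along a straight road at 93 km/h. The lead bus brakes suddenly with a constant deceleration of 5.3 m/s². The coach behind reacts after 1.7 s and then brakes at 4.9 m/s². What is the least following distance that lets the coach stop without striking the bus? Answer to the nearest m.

Minimum gap ≈ 49 m

93 km/h ÷ 3.6 = 25.8333 m/s.
Leader travels v²/(2a_L) = 667.359 / 10.600 = 62.958 m before stopping.
Follower covers v·t_r = 25.8333 × 1.7 = 43.917 m while reacting, then v²/(2a_F) = 667.359 / 9.800 = 68.098 m while braking, for a total of 43.917 + 68.098 = 112.015 m.
Since a_F ≤ a_L and the follower starts braking later, the follower is never slower than the leader, so the closest approach is when both have stopped.
Minimum gap = 112.015 − 62.958 = 49.057 m.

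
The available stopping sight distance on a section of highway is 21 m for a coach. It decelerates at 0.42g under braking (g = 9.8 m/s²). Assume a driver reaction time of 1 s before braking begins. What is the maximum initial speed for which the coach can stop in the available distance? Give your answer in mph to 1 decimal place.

Maximum speed ≈ 21.6 mph

a = 0.42 × 9.8 = 4.116 m/s².
Stopping distance: v·t_r + v²/(2a) = 21 with t_r = 1 s and a = 4.116 m/s².
So v² + 8.232 v − 172.87 = 0.
Positive root: v = −a·t_r + √((a·t_r)² + 2a·d) = −4.116 + √(16.941 + 172.87) = 9.6612 m/s.
9.6612 m/s ÷ 0.44704 = 21.611 mph.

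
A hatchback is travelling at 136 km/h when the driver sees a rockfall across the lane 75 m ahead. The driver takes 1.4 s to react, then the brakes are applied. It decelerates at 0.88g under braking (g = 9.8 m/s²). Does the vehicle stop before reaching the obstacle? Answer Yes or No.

No

136 km/h ÷ 3.6 = 37.7778 m/s.
a = 0.88 × 9.8 = 8.624 m/s².
Reaction distance = 37.7778 × 1.4 = 52.889 m.
Braking distance = v²/(2a) = 1427.162 / 17.248 = 82.744 m.
Total stopping distance = 52.889 + 82.744 = 135.633 m, vs 75 m available — it cannot stop in time and overshoots by 135.633 − 75 = 60.633 m.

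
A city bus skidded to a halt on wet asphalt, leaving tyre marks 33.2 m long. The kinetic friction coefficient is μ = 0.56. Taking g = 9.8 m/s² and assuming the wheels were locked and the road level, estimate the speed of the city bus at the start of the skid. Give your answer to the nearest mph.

Initial speed ≈ 43 mph

Deceleration a = μg = 0.56 × 9.8 = 5.488 m/s².
v = √(2a·d) = √(2 × 5.488 × 33.2) = √364.403 = 19.0893 m/s.
= 19.0893 ÷ 0.44704 = 42.702 mph.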